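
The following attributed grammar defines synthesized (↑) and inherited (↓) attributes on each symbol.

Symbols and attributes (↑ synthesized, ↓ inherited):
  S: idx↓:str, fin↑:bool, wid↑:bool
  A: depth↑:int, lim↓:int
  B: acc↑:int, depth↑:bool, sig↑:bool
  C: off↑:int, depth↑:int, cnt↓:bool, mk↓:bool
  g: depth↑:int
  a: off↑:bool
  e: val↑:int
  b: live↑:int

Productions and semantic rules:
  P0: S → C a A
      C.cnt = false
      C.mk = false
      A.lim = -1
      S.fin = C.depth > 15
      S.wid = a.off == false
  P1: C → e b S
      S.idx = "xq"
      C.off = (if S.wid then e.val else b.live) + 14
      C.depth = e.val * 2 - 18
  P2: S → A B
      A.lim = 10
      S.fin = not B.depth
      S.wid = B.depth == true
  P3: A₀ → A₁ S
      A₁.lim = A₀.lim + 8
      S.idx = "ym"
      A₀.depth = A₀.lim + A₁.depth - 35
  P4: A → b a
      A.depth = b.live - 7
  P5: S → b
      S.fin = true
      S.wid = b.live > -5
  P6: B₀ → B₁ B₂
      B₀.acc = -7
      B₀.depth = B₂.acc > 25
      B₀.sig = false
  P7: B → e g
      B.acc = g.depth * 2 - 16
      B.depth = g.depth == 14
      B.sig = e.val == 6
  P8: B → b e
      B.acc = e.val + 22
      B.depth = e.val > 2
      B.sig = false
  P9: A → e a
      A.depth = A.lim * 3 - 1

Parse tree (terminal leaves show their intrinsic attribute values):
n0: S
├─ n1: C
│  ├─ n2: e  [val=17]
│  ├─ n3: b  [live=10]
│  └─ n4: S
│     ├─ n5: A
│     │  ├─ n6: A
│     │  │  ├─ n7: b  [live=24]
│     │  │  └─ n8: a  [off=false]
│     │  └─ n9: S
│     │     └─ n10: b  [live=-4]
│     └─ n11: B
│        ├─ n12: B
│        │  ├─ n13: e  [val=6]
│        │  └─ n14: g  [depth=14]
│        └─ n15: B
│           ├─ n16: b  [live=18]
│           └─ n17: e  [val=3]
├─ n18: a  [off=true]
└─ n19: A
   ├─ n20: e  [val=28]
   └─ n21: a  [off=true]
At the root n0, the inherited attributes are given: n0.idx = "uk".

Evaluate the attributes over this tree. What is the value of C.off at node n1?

1. n0.idx = "uk"  [given at root]
2. n1.cnt = false  [false]
3. n1.mk = false  [false]
4. n2.val = 17  [terminal]
5. n3.live = 10  [terminal]
6. n4.idx = "xq"  ["xq"]
7. n5.lim = 10  [10]
8. n6.lim = 18  [A₀.lim + 8]
9. n7.live = 24  [terminal]
10. n8.off = false  [terminal]
11. n6.depth = 17  [b.live - 7]
12. n9.idx = "ym"  ["ym"]
13. n10.live = -4  [terminal]
14. n9.fin = true  [true]
15. n9.wid = true  [b.live > -5]
16. n5.depth = -8  [A₀.lim + A₁.depth - 35]
17. n13.val = 6  [terminal]
18. n14.depth = 14  [terminal]
19. n12.acc = 12  [g.depth * 2 - 16]
20. n12.depth = true  [g.depth == 14]
21. n12.sig = true  [e.val == 6]
22. n16.live = 18  [terminal]
23. n17.val = 3  [terminal]
24. n15.acc = 25  [e.val + 22]
25. n15.depth = true  [e.val > 2]
26. n15.sig = false  [false]
27. n11.acc = -7  [-7]
28. n11.depth = false  [B₂.acc > 25]
29. n11.sig = false  [false]
30. n4.fin = true  [not B.depth]
31. n4.wid = false  [B.depth == true]
32. n1.off = 24  [(if S.wid then e.val else b.live) + 14]
33. n1.depth = 16  [e.val * 2 - 18]
34. n18.off = true  [terminal]
35. n19.lim = -1  [-1]
36. n20.val = 28  [terminal]
37. n21.off = true  [terminal]
38. n19.depth = -4  [A.lim * 3 - 1]
39. n0.fin = true  [C.depth > 15]
40. n0.wid = false  [a.off == false]

24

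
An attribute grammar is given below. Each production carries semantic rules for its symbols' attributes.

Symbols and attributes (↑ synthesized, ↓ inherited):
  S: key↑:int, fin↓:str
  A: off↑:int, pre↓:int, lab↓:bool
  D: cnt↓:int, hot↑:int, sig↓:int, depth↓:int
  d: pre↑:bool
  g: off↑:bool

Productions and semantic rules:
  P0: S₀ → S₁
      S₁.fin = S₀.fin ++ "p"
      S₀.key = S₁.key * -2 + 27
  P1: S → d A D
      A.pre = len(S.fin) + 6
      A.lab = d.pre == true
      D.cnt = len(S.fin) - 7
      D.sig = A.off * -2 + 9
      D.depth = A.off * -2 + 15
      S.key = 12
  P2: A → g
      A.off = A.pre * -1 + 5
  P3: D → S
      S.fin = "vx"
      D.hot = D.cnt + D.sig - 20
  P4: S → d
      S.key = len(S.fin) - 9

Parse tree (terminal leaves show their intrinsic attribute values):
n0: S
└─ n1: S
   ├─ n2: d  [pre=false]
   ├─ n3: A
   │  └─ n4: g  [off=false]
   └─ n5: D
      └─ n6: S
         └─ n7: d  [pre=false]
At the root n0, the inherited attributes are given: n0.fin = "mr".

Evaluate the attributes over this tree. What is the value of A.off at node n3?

-4

1. n0.fin = "mr"  [given at root]
2. n1.fin = "mrp"  [S₀.fin ++ "p"]
3. n2.pre = false  [terminal]
4. n3.pre = 9  [len(S.fin) + 6]
5. n3.lab = false  [d.pre == true]
6. n4.off = false  [terminal]
7. n3.off = -4  [A.pre * -1 + 5]
8. n5.cnt = -4  [len(S.fin) - 7]
9. n5.sig = 17  [A.off * -2 + 9]
10. n5.depth = 23  [A.off * -2 + 15]
11. n6.fin = "vx"  ["vx"]
12. n7.pre = false  [terminal]
13. n6.key = -7  [len(S.fin) - 9]
14. n5.hot = -7  [D.cnt + D.sig - 20]
15. n1.key = 12  [12]
16. n0.key = 3  [S₁.key * -2 + 27]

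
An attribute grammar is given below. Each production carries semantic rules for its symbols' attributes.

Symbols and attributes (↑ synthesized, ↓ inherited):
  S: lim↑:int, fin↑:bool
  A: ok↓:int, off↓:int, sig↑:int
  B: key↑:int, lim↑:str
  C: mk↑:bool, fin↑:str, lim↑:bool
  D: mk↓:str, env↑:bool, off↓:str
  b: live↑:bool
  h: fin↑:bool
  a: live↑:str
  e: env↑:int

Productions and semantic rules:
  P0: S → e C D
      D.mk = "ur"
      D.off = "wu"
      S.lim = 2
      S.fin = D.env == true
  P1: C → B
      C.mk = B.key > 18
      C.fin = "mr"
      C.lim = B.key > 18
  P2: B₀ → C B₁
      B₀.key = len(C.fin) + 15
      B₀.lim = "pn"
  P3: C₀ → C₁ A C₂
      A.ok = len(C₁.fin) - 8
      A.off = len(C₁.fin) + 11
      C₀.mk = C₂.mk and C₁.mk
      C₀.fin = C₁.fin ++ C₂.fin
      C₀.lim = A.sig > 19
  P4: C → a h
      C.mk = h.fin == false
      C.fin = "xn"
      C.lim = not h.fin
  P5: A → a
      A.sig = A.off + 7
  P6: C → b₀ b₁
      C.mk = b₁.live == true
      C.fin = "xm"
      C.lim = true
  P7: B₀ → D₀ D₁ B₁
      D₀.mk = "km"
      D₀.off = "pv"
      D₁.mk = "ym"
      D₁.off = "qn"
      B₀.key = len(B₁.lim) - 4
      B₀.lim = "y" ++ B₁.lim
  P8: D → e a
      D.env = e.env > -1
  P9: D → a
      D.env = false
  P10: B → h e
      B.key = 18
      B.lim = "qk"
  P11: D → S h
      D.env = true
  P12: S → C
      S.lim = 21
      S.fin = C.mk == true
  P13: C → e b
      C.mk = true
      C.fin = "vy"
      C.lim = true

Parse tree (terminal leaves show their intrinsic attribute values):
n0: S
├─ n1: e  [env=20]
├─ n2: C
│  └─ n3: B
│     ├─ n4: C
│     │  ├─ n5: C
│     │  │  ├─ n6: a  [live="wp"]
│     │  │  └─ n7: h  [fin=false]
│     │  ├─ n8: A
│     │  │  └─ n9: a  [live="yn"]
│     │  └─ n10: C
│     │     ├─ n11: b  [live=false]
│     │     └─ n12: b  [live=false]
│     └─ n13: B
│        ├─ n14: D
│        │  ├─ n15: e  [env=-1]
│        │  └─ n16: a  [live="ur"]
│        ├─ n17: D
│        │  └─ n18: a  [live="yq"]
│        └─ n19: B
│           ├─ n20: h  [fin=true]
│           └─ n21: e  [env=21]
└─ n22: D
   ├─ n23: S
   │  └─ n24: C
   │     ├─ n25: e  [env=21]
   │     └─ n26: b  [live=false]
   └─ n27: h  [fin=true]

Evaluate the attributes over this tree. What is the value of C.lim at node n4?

true

1. n1.env = 20  [terminal]
2. n6.live = "wp"  [terminal]
3. n7.fin = false  [terminal]
4. n5.mk = true  [h.fin == false]
5. n5.fin = "xn"  ["xn"]
6. n5.lim = true  [not h.fin]
7. n8.ok = -6  [len(C₁.fin) - 8]
8. n8.off = 13  [len(C₁.fin) + 11]
9. n9.live = "yn"  [terminal]
10. n8.sig = 20  [A.off + 7]
11. n11.live = false  [terminal]
12. n12.live = false  [terminal]
13. n10.mk = false  [b₁.live == true]
14. n10.fin = "xm"  ["xm"]
15. n10.lim = true  [true]
16. n4.mk = false  [C₂.mk and C₁.mk]
17. n4.fin = "xnxm"  [C₁.fin ++ C₂.fin]
18. n4.lim = true  [A.sig > 19]
19. n14.mk = "km"  ["km"]
20. n14.off = "pv"  ["pv"]
21. n15.env = -1  [terminal]
22. n16.live = "ur"  [terminal]
23. n14.env = false  [e.env > -1]
24. n17.mk = "ym"  ["ym"]
25. n17.off = "qn"  ["qn"]
26. n18.live = "yq"  [terminal]
27. n17.env = false  [false]
28. n20.fin = true  [terminal]
29. n21.env = 21  [terminal]
30. n19.key = 18  [18]
31. n19.lim = "qk"  ["qk"]
32. n13.key = -2  [len(B₁.lim) - 4]
33. n13.lim = "yqk"  ["y" ++ B₁.lim]
34. n3.key = 19  [len(C.fin) + 15]
35. n3.lim = "pn"  ["pn"]
36. n2.mk = true  [B.key > 18]
37. n2.fin = "mr"  ["mr"]
38. n2.lim = true  [B.key > 18]
39. n22.mk = "ur"  ["ur"]
40. n22.off = "wu"  ["wu"]
41. n25.env = 21  [terminal]
42. n26.live = false  [terminal]
43. n24.mk = true  [true]
44. n24.fin = "vy"  ["vy"]
45. n24.lim = true  [true]
46. n23.lim = 21  [21]
47. n23.fin = true  [C.mk == true]
48. n27.fin = true  [terminal]
49. n22.env = true  [true]
50. n0.lim = 2  [2]
51. n0.fin = true  [D.env == true]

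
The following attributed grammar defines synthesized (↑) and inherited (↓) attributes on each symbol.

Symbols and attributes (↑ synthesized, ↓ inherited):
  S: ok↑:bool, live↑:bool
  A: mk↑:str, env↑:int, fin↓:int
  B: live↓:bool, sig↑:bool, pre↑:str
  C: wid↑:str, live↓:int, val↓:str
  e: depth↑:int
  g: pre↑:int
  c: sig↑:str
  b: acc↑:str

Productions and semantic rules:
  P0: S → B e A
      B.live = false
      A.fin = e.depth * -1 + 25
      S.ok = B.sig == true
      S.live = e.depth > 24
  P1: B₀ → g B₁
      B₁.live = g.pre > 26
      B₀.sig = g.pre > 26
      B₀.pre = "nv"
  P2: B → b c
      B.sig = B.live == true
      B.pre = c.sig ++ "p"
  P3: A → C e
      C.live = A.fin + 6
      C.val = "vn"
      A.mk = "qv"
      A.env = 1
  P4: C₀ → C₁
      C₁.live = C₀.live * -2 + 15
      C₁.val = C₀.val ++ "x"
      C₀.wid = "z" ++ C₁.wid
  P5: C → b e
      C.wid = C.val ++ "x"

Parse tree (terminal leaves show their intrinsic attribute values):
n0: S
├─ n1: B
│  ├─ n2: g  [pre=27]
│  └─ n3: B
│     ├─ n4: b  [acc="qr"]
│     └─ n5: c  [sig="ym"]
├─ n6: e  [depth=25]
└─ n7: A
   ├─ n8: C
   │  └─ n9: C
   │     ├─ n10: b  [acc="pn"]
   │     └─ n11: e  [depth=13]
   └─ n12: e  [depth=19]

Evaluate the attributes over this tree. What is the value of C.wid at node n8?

"zvnxx"

1. n1.live = false  [false]
2. n2.pre = 27  [terminal]
3. n3.live = true  [g.pre > 26]
4. n4.acc = "qr"  [terminal]
5. n5.sig = "ym"  [terminal]
6. n3.sig = true  [B.live == true]
7. n3.pre = "ymp"  [c.sig ++ "p"]
8. n1.sig = true  [g.pre > 26]
9. n1.pre = "nv"  ["nv"]
10. n6.depth = 25  [terminal]
11. n7.fin = 0  [e.depth * -1 + 25]
12. n8.live = 6  [A.fin + 6]
13. n8.val = "vn"  ["vn"]
14. n9.live = 3  [C₀.live * -2 + 15]
15. n9.val = "vnx"  [C₀.val ++ "x"]
16. n10.acc = "pn"  [terminal]
17. n11.depth = 13  [terminal]
18. n9.wid = "vnxx"  [C.val ++ "x"]
19. n8.wid = "zvnxx"  ["z" ++ C₁.wid]
20. n12.depth = 19  [terminal]
21. n7.mk = "qv"  ["qv"]
22. n7.env = 1  [1]
23. n0.ok = true  [B.sig == true]
24. n0.live = true  [e.depth > 24]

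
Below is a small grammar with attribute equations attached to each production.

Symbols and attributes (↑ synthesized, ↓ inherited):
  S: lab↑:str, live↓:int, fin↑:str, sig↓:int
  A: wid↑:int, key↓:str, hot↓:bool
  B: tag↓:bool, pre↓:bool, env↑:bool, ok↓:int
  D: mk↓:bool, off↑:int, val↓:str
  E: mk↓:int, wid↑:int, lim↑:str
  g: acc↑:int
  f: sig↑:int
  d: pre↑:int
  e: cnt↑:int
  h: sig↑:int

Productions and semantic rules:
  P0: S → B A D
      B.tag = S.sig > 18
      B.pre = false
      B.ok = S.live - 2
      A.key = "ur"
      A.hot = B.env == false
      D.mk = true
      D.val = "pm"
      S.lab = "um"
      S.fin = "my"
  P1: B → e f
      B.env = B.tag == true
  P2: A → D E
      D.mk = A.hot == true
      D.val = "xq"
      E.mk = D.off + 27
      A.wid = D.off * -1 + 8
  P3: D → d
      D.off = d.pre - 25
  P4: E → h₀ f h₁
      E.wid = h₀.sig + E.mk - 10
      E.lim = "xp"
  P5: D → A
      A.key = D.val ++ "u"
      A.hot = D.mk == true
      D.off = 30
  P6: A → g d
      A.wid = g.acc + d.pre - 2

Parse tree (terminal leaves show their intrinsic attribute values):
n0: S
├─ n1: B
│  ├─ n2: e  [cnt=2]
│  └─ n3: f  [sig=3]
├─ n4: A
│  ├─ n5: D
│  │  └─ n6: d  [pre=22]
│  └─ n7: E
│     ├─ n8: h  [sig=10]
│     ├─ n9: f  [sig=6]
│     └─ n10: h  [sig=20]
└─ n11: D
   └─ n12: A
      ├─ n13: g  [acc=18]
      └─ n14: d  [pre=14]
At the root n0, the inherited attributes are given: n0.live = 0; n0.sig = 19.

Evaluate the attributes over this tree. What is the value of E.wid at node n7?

24

1. n0.live = 0  [given at root]
2. n0.sig = 19  [given at root]
3. n1.tag = true  [S.sig > 18]
4. n1.pre = false  [false]
5. n1.ok = -2  [S.live - 2]
6. n2.cnt = 2  [terminal]
7. n3.sig = 3  [terminal]
8. n1.env = true  [B.tag == true]
9. n4.key = "ur"  ["ur"]
10. n4.hot = false  [B.env == false]
11. n5.mk = false  [A.hot == true]
12. n5.val = "xq"  ["xq"]
13. n6.pre = 22  [terminal]
14. n5.off = -3  [d.pre - 25]
15. n7.mk = 24  [D.off + 27]
16. n8.sig = 10  [terminal]
17. n9.sig = 6  [terminal]
18. n10.sig = 20  [terminal]
19. n7.wid = 24  [h₀.sig + E.mk - 10]
20. n7.lim = "xp"  ["xp"]
21. n4.wid = 11  [D.off * -1 + 8]
22. n11.mk = true  [true]
23. n11.val = "pm"  ["pm"]
24. n12.key = "pmu"  [D.val ++ "u"]
25. n12.hot = true  [D.mk == true]
26. n13.acc = 18  [terminal]
27. n14.pre = 14  [terminal]
28. n12.wid = 30  [g.acc + d.pre - 2]
29. n11.off = 30  [30]
30. n0.lab = "um"  ["um"]
31. n0.fin = "my"  ["my"]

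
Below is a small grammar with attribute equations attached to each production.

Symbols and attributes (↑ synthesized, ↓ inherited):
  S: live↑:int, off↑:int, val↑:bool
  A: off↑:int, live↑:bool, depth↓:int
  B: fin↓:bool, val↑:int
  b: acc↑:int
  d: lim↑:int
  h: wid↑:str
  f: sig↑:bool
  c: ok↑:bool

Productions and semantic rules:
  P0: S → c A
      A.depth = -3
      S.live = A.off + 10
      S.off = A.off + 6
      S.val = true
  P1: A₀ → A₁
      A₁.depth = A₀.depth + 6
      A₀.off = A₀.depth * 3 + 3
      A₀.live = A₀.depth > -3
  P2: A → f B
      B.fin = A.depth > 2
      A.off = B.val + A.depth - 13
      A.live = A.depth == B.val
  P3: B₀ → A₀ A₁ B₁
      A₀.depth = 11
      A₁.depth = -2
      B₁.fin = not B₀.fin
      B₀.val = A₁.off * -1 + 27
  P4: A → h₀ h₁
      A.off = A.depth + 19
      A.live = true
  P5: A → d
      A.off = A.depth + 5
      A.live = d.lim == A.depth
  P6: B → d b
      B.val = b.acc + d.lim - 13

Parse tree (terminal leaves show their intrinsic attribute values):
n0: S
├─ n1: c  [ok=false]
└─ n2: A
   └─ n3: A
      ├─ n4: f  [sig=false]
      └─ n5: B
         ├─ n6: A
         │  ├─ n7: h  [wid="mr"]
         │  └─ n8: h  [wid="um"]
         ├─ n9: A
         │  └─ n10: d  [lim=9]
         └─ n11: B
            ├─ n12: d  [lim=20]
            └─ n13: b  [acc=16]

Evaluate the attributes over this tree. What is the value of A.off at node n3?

1. n1.ok = false  [terminal]
2. n2.depth = -3  [-3]
3. n3.depth = 3  [A₀.depth + 6]
4. n4.sig = false  [terminal]
5. n5.fin = true  [A.depth > 2]
6. n6.depth = 11  [11]
7. n7.wid = "mr"  [terminal]
8. n8.wid = "um"  [terminal]
9. n6.off = 30  [A.depth + 19]
10. n6.live = true  [true]
11. n9.depth = -2  [-2]
12. n10.lim = 9  [terminal]
13. n9.off = 3  [A.depth + 5]
14. n9.live = false  [d.lim == A.depth]
15. n11.fin = false  [not B₀.fin]
16. n12.lim = 20  [terminal]
17. n13.acc = 16  [terminal]
18. n11.val = 23  [b.acc + d.lim - 13]
19. n5.val = 24  [A₁.off * -1 + 27]
20. n3.off = 14  [B.val + A.depth - 13]
21. n3.live = false  [A.depth == B.val]
22. n2.off = -6  [A₀.depth * 3 + 3]
23. n2.live = false  [A₀.depth > -3]
24. n0.live = 4  [A.off + 10]
25. n0.off = 0  [A.off + 6]
26. n0.val = true  [true]

14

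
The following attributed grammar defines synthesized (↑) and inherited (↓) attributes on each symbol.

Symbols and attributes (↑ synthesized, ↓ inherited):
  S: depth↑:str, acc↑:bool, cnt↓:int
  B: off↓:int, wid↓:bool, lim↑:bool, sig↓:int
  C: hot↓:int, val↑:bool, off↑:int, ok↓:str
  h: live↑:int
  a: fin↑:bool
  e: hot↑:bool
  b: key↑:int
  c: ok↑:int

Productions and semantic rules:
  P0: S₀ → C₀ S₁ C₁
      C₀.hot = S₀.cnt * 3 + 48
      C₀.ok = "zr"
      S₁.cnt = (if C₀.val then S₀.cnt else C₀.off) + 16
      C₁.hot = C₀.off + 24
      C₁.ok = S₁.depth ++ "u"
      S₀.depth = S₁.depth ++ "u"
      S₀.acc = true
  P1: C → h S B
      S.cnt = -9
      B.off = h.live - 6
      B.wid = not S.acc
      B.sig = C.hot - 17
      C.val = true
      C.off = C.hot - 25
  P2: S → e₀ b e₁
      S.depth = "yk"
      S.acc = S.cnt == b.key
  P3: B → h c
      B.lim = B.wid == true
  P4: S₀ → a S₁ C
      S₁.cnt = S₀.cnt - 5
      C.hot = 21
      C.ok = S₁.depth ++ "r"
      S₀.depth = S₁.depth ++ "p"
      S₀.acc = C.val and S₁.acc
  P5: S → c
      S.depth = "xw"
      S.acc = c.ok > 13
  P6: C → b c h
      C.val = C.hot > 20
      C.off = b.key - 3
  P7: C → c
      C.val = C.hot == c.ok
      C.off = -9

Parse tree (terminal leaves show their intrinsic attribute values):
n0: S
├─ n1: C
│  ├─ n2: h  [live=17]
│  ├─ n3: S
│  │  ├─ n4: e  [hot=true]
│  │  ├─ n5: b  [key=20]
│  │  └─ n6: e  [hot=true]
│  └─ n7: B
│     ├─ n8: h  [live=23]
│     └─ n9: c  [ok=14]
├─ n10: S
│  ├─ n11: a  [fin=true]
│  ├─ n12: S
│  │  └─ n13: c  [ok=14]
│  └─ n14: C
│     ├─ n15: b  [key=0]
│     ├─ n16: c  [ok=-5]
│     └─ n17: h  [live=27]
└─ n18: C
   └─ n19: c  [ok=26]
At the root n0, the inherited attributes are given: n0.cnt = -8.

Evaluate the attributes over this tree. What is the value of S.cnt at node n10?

8

1. n0.cnt = -8  [given at root]
2. n1.hot = 24  [S₀.cnt * 3 + 48]
3. n1.ok = "zr"  ["zr"]
4. n2.live = 17  [terminal]
5. n3.cnt = -9  [-9]
6. n4.hot = true  [terminal]
7. n5.key = 20  [terminal]
8. n6.hot = true  [terminal]
9. n3.depth = "yk"  ["yk"]
10. n3.acc = false  [S.cnt == b.key]
11. n7.off = 11  [h.live - 6]
12. n7.wid = true  [not S.acc]
13. n7.sig = 7  [C.hot - 17]
14. n8.live = 23  [terminal]
15. n9.ok = 14  [terminal]
16. n7.lim = true  [B.wid == true]
17. n1.val = true  [true]
18. n1.off = -1  [C.hot - 25]
19. n10.cnt = 8  [(if C₀.val then S₀.cnt else C₀.off) + 16]
20. n11.fin = true  [terminal]
21. n12.cnt = 3  [S₀.cnt - 5]
22. n13.ok = 14  [terminal]
23. n12.depth = "xw"  ["xw"]
24. n12.acc = true  [c.ok > 13]
25. n14.hot = 21  [21]
26. n14.ok = "xwr"  [S₁.depth ++ "r"]
27. n15.key = 0  [terminal]
28. n16.ok = -5  [terminal]
29. n17.live = 27  [terminal]
30. n14.val = true  [C.hot > 20]
31. n14.off = -3  [b.key - 3]
32. n10.depth = "xwp"  [S₁.depth ++ "p"]
33. n10.acc = true  [C.val and S₁.acc]
34. n18.hot = 23  [C₀.off + 24]
35. n18.ok = "xwpu"  [S₁.depth ++ "u"]
36. n19.ok = 26  [terminal]
37. n18.val = false  [C.hot == c.ok]
38. n18.off = -9  [-9]
39. n0.depth = "xwpu"  [S₁.depth ++ "u"]
40. n0.acc = true  [true]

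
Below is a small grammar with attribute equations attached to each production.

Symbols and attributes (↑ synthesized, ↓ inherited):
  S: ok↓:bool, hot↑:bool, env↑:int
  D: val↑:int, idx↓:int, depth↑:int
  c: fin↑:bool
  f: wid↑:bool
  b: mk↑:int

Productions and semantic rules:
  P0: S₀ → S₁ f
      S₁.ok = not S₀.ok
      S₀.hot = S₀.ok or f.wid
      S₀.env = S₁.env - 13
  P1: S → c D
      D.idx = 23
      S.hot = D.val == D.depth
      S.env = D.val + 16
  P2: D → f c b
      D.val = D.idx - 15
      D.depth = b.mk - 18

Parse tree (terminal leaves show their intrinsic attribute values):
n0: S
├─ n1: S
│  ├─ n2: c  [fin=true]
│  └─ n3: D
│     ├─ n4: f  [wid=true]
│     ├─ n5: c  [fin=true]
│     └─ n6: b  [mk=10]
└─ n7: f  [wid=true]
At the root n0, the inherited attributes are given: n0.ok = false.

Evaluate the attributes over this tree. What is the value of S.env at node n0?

1. n0.ok = false  [given at root]
2. n1.ok = true  [not S₀.ok]
3. n2.fin = true  [terminal]
4. n3.idx = 23  [23]
5. n4.wid = true  [terminal]
6. n5.fin = true  [terminal]
7. n6.mk = 10  [terminal]
8. n3.val = 8  [D.idx - 15]
9. n3.depth = -8  [b.mk - 18]
10. n1.hot = false  [D.val == D.depth]
11. n1.env = 24  [D.val + 16]
12. n7.wid = true  [terminal]
13. n0.hot = true  [S₀.ok or f.wid]
14. n0.env = 11  [S₁.env - 13]

11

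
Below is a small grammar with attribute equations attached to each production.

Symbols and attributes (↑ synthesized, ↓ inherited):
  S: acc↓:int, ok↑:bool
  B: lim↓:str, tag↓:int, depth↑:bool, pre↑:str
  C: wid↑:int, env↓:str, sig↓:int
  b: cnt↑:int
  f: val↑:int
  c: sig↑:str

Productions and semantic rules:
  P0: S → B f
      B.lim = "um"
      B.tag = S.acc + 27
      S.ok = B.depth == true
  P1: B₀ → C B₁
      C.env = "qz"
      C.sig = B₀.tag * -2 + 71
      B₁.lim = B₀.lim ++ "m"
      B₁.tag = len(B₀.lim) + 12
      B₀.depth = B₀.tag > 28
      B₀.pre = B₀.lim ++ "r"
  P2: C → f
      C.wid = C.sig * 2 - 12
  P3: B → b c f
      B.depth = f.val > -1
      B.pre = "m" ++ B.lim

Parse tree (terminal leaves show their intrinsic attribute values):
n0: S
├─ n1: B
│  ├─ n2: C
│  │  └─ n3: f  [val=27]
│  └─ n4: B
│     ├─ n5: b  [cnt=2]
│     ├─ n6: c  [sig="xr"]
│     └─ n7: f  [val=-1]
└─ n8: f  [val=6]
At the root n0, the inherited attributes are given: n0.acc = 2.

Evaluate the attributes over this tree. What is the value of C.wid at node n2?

1. n0.acc = 2  [given at root]
2. n1.lim = "um"  ["um"]
3. n1.tag = 29  [S.acc + 27]
4. n2.env = "qz"  ["qz"]
5. n2.sig = 13  [B₀.tag * -2 + 71]
6. n3.val = 27  [terminal]
7. n2.wid = 14  [C.sig * 2 - 12]
8. n4.lim = "umm"  [B₀.lim ++ "m"]
9. n4.tag = 14  [len(B₀.lim) + 12]
10. n5.cnt = 2  [terminal]
11. n6.sig = "xr"  [terminal]
12. n7.val = -1  [terminal]
13. n4.depth = false  [f.val > -1]
14. n4.pre = "mumm"  ["m" ++ B.lim]
15. n1.depth = true  [B₀.tag > 28]
16. n1.pre = "umr"  [B₀.lim ++ "r"]
17. n8.val = 6  [terminal]
18. n0.ok = true  [B.depth == true]

14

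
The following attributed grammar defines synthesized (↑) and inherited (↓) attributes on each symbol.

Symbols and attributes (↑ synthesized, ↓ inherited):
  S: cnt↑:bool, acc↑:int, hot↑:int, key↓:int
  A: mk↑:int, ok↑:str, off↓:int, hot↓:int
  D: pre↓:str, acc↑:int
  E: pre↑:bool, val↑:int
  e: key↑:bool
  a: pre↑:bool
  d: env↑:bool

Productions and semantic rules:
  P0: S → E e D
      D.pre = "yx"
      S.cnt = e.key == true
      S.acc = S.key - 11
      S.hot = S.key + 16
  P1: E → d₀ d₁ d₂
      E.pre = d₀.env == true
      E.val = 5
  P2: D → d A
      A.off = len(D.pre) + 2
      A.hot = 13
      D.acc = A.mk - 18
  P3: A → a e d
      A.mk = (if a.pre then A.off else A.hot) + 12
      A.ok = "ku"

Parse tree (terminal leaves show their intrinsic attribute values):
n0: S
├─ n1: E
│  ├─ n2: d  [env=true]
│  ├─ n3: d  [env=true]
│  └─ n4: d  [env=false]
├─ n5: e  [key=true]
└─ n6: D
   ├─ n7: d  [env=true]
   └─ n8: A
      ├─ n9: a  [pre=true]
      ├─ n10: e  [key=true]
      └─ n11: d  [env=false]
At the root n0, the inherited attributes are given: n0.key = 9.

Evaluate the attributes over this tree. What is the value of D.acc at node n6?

1. n0.key = 9  [given at root]
2. n2.env = true  [terminal]
3. n3.env = true  [terminal]
4. n4.env = false  [terminal]
5. n1.pre = true  [d₀.env == true]
6. n1.val = 5  [5]
7. n5.key = true  [terminal]
8. n6.pre = "yx"  ["yx"]
9. n7.env = true  [terminal]
10. n8.off = 4  [len(D.pre) + 2]
11. n8.hot = 13  [13]
12. n9.pre = true  [terminal]
13. n10.key = true  [terminal]
14. n11.env = false  [terminal]
15. n8.mk = 16  [(if a.pre then A.off else A.hot) + 12]
16. n8.ok = "ku"  ["ku"]
17. n6.acc = -2  [A.mk - 18]
18. n0.cnt = true  [e.key == true]
19. n0.acc = -2  [S.key - 11]
20. n0.hot = 25  [S.key + 16]

-2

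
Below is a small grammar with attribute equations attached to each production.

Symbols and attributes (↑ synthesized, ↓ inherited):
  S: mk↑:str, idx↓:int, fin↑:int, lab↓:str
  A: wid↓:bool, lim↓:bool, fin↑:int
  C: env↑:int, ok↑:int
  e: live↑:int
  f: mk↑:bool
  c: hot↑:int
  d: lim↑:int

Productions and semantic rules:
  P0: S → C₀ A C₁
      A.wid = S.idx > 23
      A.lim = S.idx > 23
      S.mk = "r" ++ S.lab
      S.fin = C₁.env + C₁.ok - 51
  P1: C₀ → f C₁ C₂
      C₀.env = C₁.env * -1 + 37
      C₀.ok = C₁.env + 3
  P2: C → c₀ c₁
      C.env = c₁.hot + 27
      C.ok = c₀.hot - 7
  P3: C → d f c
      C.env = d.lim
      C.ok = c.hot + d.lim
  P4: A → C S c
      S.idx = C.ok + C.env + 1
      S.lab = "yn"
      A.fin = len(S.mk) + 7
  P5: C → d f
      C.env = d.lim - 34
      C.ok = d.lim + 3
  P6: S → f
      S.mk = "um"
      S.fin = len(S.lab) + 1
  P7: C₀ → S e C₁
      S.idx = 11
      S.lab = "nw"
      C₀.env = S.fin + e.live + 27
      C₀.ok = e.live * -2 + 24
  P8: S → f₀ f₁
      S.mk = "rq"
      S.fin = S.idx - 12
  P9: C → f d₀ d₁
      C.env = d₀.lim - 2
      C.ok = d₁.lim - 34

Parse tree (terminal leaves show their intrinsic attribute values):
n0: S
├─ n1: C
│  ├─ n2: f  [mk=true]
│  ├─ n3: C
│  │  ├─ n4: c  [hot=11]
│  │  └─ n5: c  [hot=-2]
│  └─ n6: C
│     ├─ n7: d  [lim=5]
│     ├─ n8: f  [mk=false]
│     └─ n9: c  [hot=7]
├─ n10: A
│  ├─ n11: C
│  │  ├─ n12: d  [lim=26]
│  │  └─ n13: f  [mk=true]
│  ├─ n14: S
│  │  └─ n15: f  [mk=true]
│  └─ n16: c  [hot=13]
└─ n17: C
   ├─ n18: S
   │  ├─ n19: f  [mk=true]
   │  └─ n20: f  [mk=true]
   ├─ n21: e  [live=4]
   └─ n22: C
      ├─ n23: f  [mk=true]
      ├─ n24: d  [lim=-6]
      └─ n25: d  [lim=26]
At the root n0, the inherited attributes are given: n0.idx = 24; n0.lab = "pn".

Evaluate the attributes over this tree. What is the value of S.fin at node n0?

-5

1. n0.idx = 24  [given at root]
2. n0.lab = "pn"  [given at root]
3. n2.mk = true  [terminal]
4. n4.hot = 11  [terminal]
5. n5.hot = -2  [terminal]
6. n3.env = 25  [c₁.hot + 27]
7. n3.ok = 4  [c₀.hot - 7]
8. n7.lim = 5  [terminal]
9. n8.mk = false  [terminal]
10. n9.hot = 7  [terminal]
11. n6.env = 5  [d.lim]
12. n6.ok = 12  [c.hot + d.lim]
13. n1.env = 12  [C₁.env * -1 + 37]
14. n1.ok = 28  [C₁.env + 3]
15. n10.wid = true  [S.idx > 23]
16. n10.lim = true  [S.idx > 23]
17. n12.lim = 26  [terminal]
18. n13.mk = true  [terminal]
19. n11.env = -8  [d.lim - 34]
20. n11.ok = 29  [d.lim + 3]
21. n14.idx = 22  [C.ok + C.env + 1]
22. n14.lab = "yn"  ["yn"]
23. n15.mk = true  [terminal]
24. n14.mk = "um"  ["um"]
25. n14.fin = 3  [len(S.lab) + 1]
26. n16.hot = 13  [terminal]
27. n10.fin = 9  [len(S.mk) + 7]
28. n18.idx = 11  [11]
29. n18.lab = "nw"  ["nw"]
30. n19.mk = true  [terminal]
31. n20.mk = true  [terminal]
32. n18.mk = "rq"  ["rq"]
33. n18.fin = -1  [S.idx - 12]
34. n21.live = 4  [terminal]
35. n23.mk = true  [terminal]
36. n24.lim = -6  [terminal]
37. n25.lim = 26  [terminal]
38. n22.env = -8  [d₀.lim - 2]
39. n22.ok = -8  [d₁.lim - 34]
40. n17.env = 30  [S.fin + e.live + 27]
41. n17.ok = 16  [e.live * -2 + 24]
42. n0.mk = "rpn"  ["r" ++ S.lab]
43. n0.fin = -5  [C₁.env + C₁.ok - 51]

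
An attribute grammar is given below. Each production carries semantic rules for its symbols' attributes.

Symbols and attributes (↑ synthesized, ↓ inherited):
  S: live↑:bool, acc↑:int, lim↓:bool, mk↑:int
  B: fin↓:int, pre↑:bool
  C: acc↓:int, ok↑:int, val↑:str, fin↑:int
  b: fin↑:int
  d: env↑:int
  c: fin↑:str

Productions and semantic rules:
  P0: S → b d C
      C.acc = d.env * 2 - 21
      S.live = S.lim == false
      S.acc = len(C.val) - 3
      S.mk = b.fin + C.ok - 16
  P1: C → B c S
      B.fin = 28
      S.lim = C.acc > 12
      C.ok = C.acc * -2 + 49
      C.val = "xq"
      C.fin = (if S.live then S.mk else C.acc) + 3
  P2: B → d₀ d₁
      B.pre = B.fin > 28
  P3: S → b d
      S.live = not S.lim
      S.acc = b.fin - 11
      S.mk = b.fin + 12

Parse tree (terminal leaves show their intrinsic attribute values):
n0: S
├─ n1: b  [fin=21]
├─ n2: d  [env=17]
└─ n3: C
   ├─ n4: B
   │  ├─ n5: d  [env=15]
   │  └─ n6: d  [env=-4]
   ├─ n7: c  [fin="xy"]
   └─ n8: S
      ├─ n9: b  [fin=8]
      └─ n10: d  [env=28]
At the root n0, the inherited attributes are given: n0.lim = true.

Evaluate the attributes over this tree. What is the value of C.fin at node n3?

1. n0.lim = true  [given at root]
2. n1.fin = 21  [terminal]
3. n2.env = 17  [terminal]
4. n3.acc = 13  [d.env * 2 - 21]
5. n4.fin = 28  [28]
6. n5.env = 15  [terminal]
7. n6.env = -4  [terminal]
8. n4.pre = false  [B.fin > 28]
9. n7.fin = "xy"  [terminal]
10. n8.lim = true  [C.acc > 12]
11. n9.fin = 8  [terminal]
12. n10.env = 28  [terminal]
13. n8.live = false  [not S.lim]
14. n8.acc = -3  [b.fin - 11]
15. n8.mk = 20  [b.fin + 12]
16. n3.ok = 23  [C.acc * -2 + 49]
17. n3.val = "xq"  ["xq"]
18. n3.fin = 16  [(if S.live then S.mk else C.acc) + 3]
19. n0.live = false  [S.lim == false]
20. n0.acc = -1  [len(C.val) - 3]
21. n0.mk = 28  [b.fin + C.ok - 16]

16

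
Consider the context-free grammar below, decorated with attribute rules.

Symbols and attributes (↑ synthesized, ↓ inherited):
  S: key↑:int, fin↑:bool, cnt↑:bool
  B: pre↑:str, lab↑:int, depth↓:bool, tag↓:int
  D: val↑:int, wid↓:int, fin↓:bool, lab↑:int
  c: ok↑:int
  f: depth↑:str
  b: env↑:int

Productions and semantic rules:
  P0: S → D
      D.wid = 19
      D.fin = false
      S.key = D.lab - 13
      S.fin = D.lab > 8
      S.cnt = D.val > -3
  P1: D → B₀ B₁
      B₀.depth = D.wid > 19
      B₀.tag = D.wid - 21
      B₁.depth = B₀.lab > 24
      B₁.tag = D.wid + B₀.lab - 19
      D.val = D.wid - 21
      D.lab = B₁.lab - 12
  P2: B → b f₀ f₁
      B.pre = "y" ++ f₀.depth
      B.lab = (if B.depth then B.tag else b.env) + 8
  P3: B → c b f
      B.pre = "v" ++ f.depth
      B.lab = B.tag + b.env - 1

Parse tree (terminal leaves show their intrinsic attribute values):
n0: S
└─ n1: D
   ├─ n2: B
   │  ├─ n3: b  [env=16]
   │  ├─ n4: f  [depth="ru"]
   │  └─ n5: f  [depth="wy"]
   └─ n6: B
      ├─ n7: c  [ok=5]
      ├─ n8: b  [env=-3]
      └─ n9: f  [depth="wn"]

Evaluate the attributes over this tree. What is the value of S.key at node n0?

1. n1.wid = 19  [19]
2. n1.fin = false  [false]
3. n2.depth = false  [D.wid > 19]
4. n2.tag = -2  [D.wid - 21]
5. n3.env = 16  [terminal]
6. n4.depth = "ru"  [terminal]
7. n5.depth = "wy"  [terminal]
8. n2.pre = "yru"  ["y" ++ f₀.depth]
9. n2.lab = 24  [(if B.depth then B.tag else b.env) + 8]
10. n6.depth = false  [B₀.lab > 24]
11. n6.tag = 24  [D.wid + B₀.lab - 19]
12. n7.ok = 5  [terminal]
13. n8.env = -3  [terminal]
14. n9.depth = "wn"  [terminal]
15. n6.pre = "vwn"  ["v" ++ f.depth]
16. n6.lab = 20  [B.tag + b.env - 1]
17. n1.val = -2  [D.wid - 21]
18. n1.lab = 8  [B₁.lab - 12]
19. n0.key = -5  [D.lab - 13]
20. n0.fin = false  [D.lab > 8]
21. n0.cnt = true  [D.val > -3]

-5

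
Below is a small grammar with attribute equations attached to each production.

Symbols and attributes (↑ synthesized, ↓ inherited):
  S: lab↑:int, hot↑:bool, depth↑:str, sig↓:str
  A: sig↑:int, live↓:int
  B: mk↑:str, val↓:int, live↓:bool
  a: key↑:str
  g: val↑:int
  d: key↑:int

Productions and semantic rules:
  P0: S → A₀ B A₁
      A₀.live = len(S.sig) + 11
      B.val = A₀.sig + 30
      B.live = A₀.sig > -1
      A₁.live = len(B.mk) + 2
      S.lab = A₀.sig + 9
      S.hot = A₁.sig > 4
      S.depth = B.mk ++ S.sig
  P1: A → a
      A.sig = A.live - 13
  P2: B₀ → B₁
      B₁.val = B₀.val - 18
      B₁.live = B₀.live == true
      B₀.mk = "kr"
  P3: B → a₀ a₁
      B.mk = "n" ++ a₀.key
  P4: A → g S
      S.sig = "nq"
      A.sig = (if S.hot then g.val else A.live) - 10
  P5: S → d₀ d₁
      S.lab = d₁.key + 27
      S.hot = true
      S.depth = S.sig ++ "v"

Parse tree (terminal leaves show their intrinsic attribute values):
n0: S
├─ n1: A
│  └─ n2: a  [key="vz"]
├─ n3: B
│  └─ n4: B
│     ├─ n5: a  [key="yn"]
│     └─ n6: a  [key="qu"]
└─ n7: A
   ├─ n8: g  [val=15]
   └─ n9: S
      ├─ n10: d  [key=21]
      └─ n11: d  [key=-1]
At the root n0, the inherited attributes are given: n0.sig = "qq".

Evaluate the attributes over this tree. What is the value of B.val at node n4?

1. n0.sig = "qq"  [given at root]
2. n1.live = 13  [len(S.sig) + 11]
3. n2.key = "vz"  [terminal]
4. n1.sig = 0  [A.live - 13]
5. n3.val = 30  [A₀.sig + 30]
6. n3.live = true  [A₀.sig > -1]
7. n4.val = 12  [B₀.val - 18]
8. n4.live = true  [B₀.live == true]
9. n5.key = "yn"  [terminal]
10. n6.key = "qu"  [terminal]
11. n4.mk = "nyn"  ["n" ++ a₀.key]
12. n3.mk = "kr"  ["kr"]
13. n7.live = 4  [len(B.mk) + 2]
14. n8.val = 15  [terminal]
15. n9.sig = "nq"  ["nq"]
16. n10.key = 21  [terminal]
17. n11.key = -1  [terminal]
18. n9.lab = 26  [d₁.key + 27]
19. n9.hot = true  [true]
20. n9.depth = "nqv"  [S.sig ++ "v"]
21. n7.sig = 5  [(if S.hot then g.val else A.live) - 10]
22. n0.lab = 9  [A₀.sig + 9]
23. n0.hot = true  [A₁.sig > 4]
24. n0.depth = "krqq"  [B.mk ++ S.sig]

12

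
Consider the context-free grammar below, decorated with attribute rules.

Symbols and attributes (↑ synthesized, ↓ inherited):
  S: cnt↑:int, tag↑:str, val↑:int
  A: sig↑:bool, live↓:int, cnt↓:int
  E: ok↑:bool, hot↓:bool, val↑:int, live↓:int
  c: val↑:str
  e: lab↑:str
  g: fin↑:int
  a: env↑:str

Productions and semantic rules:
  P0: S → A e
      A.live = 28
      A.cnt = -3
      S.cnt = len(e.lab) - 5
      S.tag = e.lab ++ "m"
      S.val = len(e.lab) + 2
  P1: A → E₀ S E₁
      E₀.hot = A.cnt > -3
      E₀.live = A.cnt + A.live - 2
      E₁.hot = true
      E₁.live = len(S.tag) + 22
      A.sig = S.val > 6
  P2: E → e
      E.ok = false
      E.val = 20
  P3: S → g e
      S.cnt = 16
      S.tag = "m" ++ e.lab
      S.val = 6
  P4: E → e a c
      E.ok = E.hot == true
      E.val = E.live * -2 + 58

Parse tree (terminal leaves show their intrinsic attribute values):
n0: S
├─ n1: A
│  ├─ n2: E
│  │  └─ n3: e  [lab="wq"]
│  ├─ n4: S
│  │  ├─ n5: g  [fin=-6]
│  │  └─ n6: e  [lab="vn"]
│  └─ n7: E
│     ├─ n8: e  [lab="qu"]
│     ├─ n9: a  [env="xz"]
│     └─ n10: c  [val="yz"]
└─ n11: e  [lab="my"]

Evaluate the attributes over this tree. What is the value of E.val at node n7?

1. n1.live = 28  [28]
2. n1.cnt = -3  [-3]
3. n2.hot = false  [A.cnt > -3]
4. n2.live = 23  [A.cnt + A.live - 2]
5. n3.lab = "wq"  [terminal]
6. n2.ok = false  [false]
7. n2.val = 20  [20]
8. n5.fin = -6  [terminal]
9. n6.lab = "vn"  [terminal]
10. n4.cnt = 16  [16]
11. n4.tag = "mvn"  ["m" ++ e.lab]
12. n4.val = 6  [6]
13. n7.hot = true  [true]
14. n7.live = 25  [len(S.tag) + 22]
15. n8.lab = "qu"  [terminal]
16. n9.env = "xz"  [terminal]
17. n10.val = "yz"  [terminal]
18. n7.ok = true  [E.hot == true]
19. n7.val = 8  [E.live * -2 + 58]
20. n1.sig = false  [S.val > 6]
21. n11.lab = "my"  [terminal]
22. n0.cnt = -3  [len(e.lab) - 5]
23. n0.tag = "mym"  [e.lab ++ "m"]
24. n0.val = 4  [len(e.lab) + 2]

8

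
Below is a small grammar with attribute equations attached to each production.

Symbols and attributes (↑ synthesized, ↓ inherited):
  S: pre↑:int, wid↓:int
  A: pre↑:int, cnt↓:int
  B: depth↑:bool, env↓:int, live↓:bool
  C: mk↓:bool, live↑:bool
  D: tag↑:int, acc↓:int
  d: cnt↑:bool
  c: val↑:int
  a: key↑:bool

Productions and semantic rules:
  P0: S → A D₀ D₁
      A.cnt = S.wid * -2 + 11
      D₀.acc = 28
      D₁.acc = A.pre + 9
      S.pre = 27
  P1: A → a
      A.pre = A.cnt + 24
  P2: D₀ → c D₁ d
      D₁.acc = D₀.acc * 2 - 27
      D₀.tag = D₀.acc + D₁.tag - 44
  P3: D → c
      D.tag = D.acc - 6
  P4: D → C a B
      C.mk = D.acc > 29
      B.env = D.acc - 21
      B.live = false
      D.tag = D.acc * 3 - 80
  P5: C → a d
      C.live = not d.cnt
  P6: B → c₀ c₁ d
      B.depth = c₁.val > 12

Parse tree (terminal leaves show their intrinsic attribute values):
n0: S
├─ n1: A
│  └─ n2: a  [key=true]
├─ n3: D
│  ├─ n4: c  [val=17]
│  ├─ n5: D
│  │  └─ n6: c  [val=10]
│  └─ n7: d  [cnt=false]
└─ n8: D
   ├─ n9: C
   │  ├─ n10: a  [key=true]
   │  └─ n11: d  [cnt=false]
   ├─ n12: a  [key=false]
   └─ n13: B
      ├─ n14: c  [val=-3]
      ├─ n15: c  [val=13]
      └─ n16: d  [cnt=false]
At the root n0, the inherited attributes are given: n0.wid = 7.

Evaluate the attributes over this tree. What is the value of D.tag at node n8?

1. n0.wid = 7  [given at root]
2. n1.cnt = -3  [S.wid * -2 + 11]
3. n2.key = true  [terminal]
4. n1.pre = 21  [A.cnt + 24]
5. n3.acc = 28  [28]
6. n4.val = 17  [terminal]
7. n5.acc = 29  [D₀.acc * 2 - 27]
8. n6.val = 10  [terminal]
9. n5.tag = 23  [D.acc - 6]
10. n7.cnt = false  [terminal]
11. n3.tag = 7  [D₀.acc + D₁.tag - 44]
12. n8.acc = 30  [A.pre + 9]
13. n9.mk = true  [D.acc > 29]
14. n10.key = true  [terminal]
15. n11.cnt = false  [terminal]
16. n9.live = true  [not d.cnt]
17. n12.key = false  [terminal]
18. n13.env = 9  [D.acc - 21]
19. n13.live = false  [false]
20. n14.val = -3  [terminal]
21. n15.val = 13  [terminal]
22. n16.cnt = false  [terminal]
23. n13.depth = true  [c₁.val > 12]
24. n8.tag = 10  [D.acc * 3 - 80]
25. n0.pre = 27  [27]

10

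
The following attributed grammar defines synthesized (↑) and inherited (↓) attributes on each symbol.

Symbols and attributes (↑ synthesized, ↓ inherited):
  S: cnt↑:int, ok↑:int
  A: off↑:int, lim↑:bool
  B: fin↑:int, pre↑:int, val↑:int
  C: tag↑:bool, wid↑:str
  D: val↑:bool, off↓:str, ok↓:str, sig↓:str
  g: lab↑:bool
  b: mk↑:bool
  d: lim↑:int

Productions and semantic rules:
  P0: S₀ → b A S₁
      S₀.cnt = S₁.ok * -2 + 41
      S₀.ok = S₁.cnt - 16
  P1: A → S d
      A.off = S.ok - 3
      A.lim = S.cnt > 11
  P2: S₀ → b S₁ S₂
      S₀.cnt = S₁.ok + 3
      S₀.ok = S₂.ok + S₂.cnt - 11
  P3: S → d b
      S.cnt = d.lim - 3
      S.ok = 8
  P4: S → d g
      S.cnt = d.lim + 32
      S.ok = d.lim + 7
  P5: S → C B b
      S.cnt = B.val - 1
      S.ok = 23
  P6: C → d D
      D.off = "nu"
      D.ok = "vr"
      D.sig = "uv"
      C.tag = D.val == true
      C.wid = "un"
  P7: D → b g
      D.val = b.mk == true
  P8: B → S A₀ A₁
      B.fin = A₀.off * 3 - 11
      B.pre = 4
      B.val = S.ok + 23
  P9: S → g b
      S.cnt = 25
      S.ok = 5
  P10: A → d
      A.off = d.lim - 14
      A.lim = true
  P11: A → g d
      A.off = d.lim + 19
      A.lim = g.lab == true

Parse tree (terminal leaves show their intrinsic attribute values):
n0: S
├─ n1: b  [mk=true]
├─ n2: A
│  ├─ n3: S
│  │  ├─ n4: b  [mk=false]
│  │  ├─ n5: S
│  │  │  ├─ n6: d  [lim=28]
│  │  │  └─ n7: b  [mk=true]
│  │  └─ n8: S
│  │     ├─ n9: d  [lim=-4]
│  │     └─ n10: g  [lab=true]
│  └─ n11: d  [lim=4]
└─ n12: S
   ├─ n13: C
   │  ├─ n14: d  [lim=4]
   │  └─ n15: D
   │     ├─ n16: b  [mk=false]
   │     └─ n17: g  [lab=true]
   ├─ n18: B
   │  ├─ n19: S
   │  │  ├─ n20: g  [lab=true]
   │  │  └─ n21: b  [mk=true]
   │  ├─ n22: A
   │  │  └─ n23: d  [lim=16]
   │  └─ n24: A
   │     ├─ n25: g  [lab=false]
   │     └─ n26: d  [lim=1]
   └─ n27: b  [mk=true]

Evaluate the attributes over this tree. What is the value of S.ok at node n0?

11

1. n1.mk = true  [terminal]
2. n4.mk = false  [terminal]
3. n6.lim = 28  [terminal]
4. n7.mk = true  [terminal]
5. n5.cnt = 25  [d.lim - 3]
6. n5.ok = 8  [8]
7. n9.lim = -4  [terminal]
8. n10.lab = true  [terminal]
9. n8.cnt = 28  [d.lim + 32]
10. n8.ok = 3  [d.lim + 7]
11. n3.cnt = 11  [S₁.ok + 3]
12. n3.ok = 20  [S₂.ok + S₂.cnt - 11]
13. n11.lim = 4  [terminal]
14. n2.off = 17  [S.ok - 3]
15. n2.lim = false  [S.cnt > 11]
16. n14.lim = 4  [terminal]
17. n15.off = "nu"  ["nu"]
18. n15.ok = "vr"  ["vr"]
19. n15.sig = "uv"  ["uv"]
20. n16.mk = false  [terminal]
21. n17.lab = true  [terminal]
22. n15.val = false  [b.mk == true]
23. n13.tag = false  [D.val == true]
24. n13.wid = "un"  ["un"]
25. n20.lab = true  [terminal]
26. n21.mk = true  [terminal]
27. n19.cnt = 25  [25]
28. n19.ok = 5  [5]
29. n23.lim = 16  [terminal]
30. n22.off = 2  [d.lim - 14]
31. n22.lim = true  [true]
32. n25.lab = false  [terminal]
33. n26.lim = 1  [terminal]
34. n24.off = 20  [d.lim + 19]
35. n24.lim = false  [g.lab == true]
36. n18.fin = -5  [A₀.off * 3 - 11]
37. n18.pre = 4  [4]
38. n18.val = 28  [S.ok + 23]
39. n27.mk = true  [terminal]
40. n12.cnt = 27  [B.val - 1]
41. n12.ok = 23  [23]
42. n0.cnt = -5  [S₁.ok * -2 + 41]
43. n0.ok = 11  [S₁.cnt - 16]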